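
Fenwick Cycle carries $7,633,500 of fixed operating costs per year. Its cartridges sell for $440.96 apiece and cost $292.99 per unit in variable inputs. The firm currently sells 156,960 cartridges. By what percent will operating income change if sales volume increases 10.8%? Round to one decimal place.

Total contribution margin = 156,960 × $147.97 = $23,225,371.20.
Subtracting fixed costs: EBIT = $23,225,371.20 − $7,633,500 = $15,591,871.20.
Degree of operating leverage = $23,225,371.20 / $15,591,871.20 = 1.4896.
So EBIT moves 1.4896 × (+10.8%) = +16.1%.

+16.1%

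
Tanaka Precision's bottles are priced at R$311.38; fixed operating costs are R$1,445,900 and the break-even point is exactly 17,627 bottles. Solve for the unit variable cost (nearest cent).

R$229.35

Contribution per unit must be FC / Q = R$1,445,900 / 17,627 = R$82.0276.
Hence VC = price − CM = R$311.38 − R$82.0276 = R$229.35.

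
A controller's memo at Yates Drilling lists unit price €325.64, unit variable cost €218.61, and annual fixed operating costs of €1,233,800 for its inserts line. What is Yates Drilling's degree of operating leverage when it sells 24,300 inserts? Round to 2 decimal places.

1.90

Contribution at this volume is 24,300 × €107.03 = €2,600,829.00.
Subtracting fixed costs: EBIT = €2,600,829.00 − €1,233,800 = €1,367,029.00.
So DOL = total CM / EBIT = €2,600,829.00 / €1,367,029.00 = 1.9025.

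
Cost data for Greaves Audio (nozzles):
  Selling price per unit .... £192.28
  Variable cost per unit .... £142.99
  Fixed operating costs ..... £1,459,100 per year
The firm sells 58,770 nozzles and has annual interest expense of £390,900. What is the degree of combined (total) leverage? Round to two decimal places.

Total contribution margin = 58,770 × £49.29 = £2,896,773.30.
Subtracting fixed costs: EBIT = £2,896,773.30 − £1,459,100 = £1,437,673.30. Interest = £390,900.00, so EBIT − I = £1,046,773.30.
Degree of total leverage = total CM / (EBIT − interest) = £2,896,773.30 / £1,046,773.30 = 2.7673.

2.77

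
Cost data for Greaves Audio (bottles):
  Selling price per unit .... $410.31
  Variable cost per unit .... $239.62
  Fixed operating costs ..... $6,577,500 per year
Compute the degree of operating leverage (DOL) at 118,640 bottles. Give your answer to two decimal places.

1.48

Total contribution margin = 118,640 × $170.69 = $20,250,661.60.
Operating income = contribution − fixed costs = $20,250,661.60 − $6,577,500 = $13,673,161.60.
Degree of operating leverage = $20,250,661.60 / $13,673,161.60 = 1.4811.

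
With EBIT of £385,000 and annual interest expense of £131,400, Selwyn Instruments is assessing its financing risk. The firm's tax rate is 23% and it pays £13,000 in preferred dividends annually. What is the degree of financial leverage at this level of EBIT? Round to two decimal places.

Annual interest charges come to £131,400.00.
Pre-tax preferred-dividend burden = £13,000 ÷ (1 − 0.23) = £16,883.12.
DFL = EBIT ÷ [EBIT − I − D_p/(1−t)] = £385,000 ÷ [£385,000 − £131,400.00 − £16,883.12] = £385,000 ÷ £236,716.88 = 1.6264.

1.63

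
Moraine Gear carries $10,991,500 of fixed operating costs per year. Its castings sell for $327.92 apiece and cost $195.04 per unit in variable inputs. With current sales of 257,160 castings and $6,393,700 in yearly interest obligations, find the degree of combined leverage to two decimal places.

2.04

Contribution at this volume is 257,160 × $132.88 = $34,171,420.80.
EBIT = $34,171,420.80 − $10,991,500 = $23,179,920.80. Interest = $6,393,700.00, so EBIT − I = $16,786,220.80.
DCL = contribution ÷ (EBIT − I) = $34,171,420.80 ÷ $16,786,220.80 = 2.0357.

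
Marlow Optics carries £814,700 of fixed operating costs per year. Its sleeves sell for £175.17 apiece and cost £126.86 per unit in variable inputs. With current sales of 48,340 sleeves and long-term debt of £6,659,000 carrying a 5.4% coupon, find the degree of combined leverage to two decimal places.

Total contribution margin = 48,340 × £48.31 = £2,335,305.40.
Subtracting fixed costs: EBIT = £2,335,305.40 − £814,700 = £1,520,605.40. Interest = £359,586.00, so EBIT − I = £1,161,019.40.
DCL = contribution ÷ (EBIT − I) = £2,335,305.40 ÷ £1,161,019.40 = 2.0114.

2.01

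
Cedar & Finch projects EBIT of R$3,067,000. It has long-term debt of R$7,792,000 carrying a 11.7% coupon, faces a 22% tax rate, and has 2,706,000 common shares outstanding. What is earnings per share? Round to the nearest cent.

R$0.62

Interest = R$911,664.00, so EBT = R$3,067,000 − R$911,664.00 = R$2,155,336.00.
After tax at 22%: net income = R$2,155,336.00 × 0.78 = R$1,681,162.08.
EPS = R$1,681,162.08 ÷ 2,706,000 = R$0.62.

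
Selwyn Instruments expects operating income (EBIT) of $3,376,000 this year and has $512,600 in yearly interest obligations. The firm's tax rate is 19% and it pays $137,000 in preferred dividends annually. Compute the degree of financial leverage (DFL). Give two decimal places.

Annual interest charges come to $512,600.00.
Preferred dividends grossed up pre-tax: $137,000 / (1 − 0.19) = $169,135.80.
DFL = EBIT ÷ [EBIT − I − D_p/(1−t)] = $3,376,000 ÷ [$3,376,000 − $512,600.00 − $169,135.80] = $3,376,000 ÷ $2,694,264.20 = 1.2530.

1.25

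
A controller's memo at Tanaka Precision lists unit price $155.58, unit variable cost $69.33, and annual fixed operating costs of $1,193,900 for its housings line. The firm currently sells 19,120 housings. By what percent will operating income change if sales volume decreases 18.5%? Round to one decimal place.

Contribution at this volume is 19,120 × $86.25 = $1,649,100.00.
EBIT = $1,649,100.00 − $1,193,900 = $455,200.00.
Degree of operating leverage = $1,649,100.00 / $455,200.00 = 3.6228.
Operating income changes by 3.6228 × -18.5% = -67.0%.

-67.0%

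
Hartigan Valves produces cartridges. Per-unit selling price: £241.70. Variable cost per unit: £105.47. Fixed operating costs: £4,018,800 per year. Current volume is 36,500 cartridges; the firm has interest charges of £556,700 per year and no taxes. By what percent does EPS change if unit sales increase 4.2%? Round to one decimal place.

+52.6%

Total contribution margin = 36,500 × £136.23 = £4,972,395.00.
Subtracting fixed costs: EBIT = £4,972,395.00 − £4,018,800 = £953,595.00.
After interest of £556,700.00, pre-tax earnings = £396,895.00.
Degree of combined leverage = contribution ÷ (EBIT − I) = £4,972,395.00 ÷ £396,895.00 = 12.5282.
%ΔEPS = DCL × %ΔSales = 12.5282 × +4.2% = +52.6%.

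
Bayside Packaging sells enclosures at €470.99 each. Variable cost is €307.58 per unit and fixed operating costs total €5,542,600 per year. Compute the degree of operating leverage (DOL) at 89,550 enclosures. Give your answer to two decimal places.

Contribution at this volume is 89,550 × €163.41 = €14,633,365.50.
Subtracting fixed costs: EBIT = €14,633,365.50 − €5,542,600 = €9,090,765.50.
DOL = contribution ÷ EBIT = €14,633,365.50 ÷ €9,090,765.50 = 1.6097.

1.61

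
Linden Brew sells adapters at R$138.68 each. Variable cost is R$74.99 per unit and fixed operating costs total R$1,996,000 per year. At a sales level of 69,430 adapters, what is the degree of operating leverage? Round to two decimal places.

1.82

At 69,430 units, contribution = 69,430 × R$63.69 = R$4,421,996.70.
Subtracting fixed costs: EBIT = R$4,421,996.70 − R$1,996,000 = R$2,425,996.70.
So DOL = total CM / EBIT = R$4,421,996.70 / R$2,425,996.70 = 1.8228.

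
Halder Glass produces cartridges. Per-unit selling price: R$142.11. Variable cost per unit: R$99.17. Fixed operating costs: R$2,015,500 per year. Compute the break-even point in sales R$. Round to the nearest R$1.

R$6,670,301

CM per unit = R$142.11 − R$99.17 = R$42.94; CM ratio = R$42.94 / R$142.11 = 0.3022.
Break-even sales = FC ÷ CM ratio = R$2,015,500 × R$142.11 / R$42.94 = R$6,670,301.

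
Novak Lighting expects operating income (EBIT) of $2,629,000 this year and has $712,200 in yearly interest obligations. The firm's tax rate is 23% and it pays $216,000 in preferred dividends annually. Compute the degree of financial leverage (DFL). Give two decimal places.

1.61

Annual interest charges come to $712,200.00.
Pre-tax preferred-dividend burden = $216,000 ÷ (1 − 0.23) = $280,519.48.
DFL = EBIT ÷ [EBIT − I − D_p/(1−t)] = $2,629,000 ÷ [$2,629,000 − $712,200.00 − $280,519.48] = $2,629,000 ÷ $1,636,280.52 = 1.6067.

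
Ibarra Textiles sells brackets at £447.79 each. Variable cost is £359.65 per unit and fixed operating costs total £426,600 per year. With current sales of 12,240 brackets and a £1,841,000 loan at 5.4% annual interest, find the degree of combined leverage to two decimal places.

1.95

At 12,240 units, contribution = 12,240 × £88.14 = £1,078,833.60.
Operating income = contribution − fixed costs = £1,078,833.60 − £426,600 = £652,233.60. Interest = £99,414.00, so EBIT − I = £552,819.60.
DCL = contribution ÷ (EBIT − I) = £1,078,833.60 ÷ £552,819.60 = 1.9515.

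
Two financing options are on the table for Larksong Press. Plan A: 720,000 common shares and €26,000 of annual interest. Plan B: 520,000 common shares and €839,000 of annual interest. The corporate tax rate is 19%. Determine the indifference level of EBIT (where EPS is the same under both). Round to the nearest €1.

Set EPS_A = EPS_B: (EBIT − €26,000)(1 − 0.19) ÷ 720,000 = (EBIT − €839,000)(1 − 0.19) ÷ 520,000.
The (1 − t) factor cancels: (EBIT − 26,000) × 520,000 = (EBIT − 839,000) × 720,000.
Solving, EBIT = (839,000·720,000 − 26,000·520,000) / (720,000 − 520,000) = 590,560,000,000 / 200,000 = 2,952,800.00.

€2,952,800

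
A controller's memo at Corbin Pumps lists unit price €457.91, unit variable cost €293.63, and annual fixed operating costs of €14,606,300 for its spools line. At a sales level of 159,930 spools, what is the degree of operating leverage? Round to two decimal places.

At 159,930 units, contribution = 159,930 × €164.28 = €26,273,300.40.
Operating income = contribution − fixed costs = €26,273,300.40 − €14,606,300 = €11,667,000.40.
So DOL = total CM / EBIT = €26,273,300.40 / €11,667,000.40 = 2.2519.

2.25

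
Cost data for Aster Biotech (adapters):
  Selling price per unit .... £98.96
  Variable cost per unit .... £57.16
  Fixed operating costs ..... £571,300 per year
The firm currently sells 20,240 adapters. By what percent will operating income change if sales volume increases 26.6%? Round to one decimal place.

+81.9%

Contribution at this volume is 20,240 × £41.80 = £846,032.00.
Operating income = contribution − fixed costs = £846,032.00 − £571,300 = £274,732.00.
DOL = contribution ÷ EBIT = £846,032.00 ÷ £274,732.00 = 3.0795.
Operating income changes by 3.0795 × +26.6% = +81.9%.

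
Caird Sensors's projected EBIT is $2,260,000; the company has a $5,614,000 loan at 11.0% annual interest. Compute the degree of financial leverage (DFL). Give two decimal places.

Annual interest charges come to $617,540.00.
DFL = EBIT ÷ (EBIT − I) = $2,260,000 ÷ ($2,260,000 − $617,540.00) = $2,260,000 ÷ $1,642,460.00 = 1.3760.

1.38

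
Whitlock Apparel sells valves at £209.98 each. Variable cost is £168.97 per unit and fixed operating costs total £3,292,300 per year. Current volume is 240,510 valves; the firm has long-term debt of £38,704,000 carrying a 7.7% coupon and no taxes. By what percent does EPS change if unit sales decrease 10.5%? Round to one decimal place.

-28.8%

Total contribution margin = 240,510 × £41.01 = £9,863,315.10.
Operating income = contribution − fixed costs = £9,863,315.10 − £3,292,300 = £6,571,015.10.
Interest = £2,980,208.00, so EBIT − I = £3,590,807.10.
DCL = total CM / (EBIT − I) = £9,863,315.10 / £3,590,807.10 = 2.7468.
%ΔEPS = DCL × %ΔSales = 2.7468 × -10.5% = -28.8%.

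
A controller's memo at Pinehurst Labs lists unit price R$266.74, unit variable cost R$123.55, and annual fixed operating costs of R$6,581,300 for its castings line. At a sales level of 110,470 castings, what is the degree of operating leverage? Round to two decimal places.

1.71

Total contribution margin = 110,470 × R$143.19 = R$15,818,199.30.
Subtracting fixed costs: EBIT = R$15,818,199.30 − R$6,581,300 = R$9,236,899.30.
Degree of operating leverage = R$15,818,199.30 / R$9,236,899.30 = 1.7125.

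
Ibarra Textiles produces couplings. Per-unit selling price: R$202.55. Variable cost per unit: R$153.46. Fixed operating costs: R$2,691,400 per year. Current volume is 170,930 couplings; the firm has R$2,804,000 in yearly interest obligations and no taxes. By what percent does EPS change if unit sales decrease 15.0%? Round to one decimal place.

At 170,930 units, contribution = 170,930 × R$49.09 = R$8,390,953.70.
Subtracting fixed costs: EBIT = R$8,390,953.70 − R$2,691,400 = R$5,699,553.70.
After interest of R$2,804,000.00, pre-tax earnings = R$2,895,553.70.
DCL = total CM / (EBIT − I) = R$8,390,953.70 / R$2,895,553.70 = 2.8979.
%ΔEPS = DCL × %ΔSales = 2.8979 × -15.0% = -43.5%.

-43.5%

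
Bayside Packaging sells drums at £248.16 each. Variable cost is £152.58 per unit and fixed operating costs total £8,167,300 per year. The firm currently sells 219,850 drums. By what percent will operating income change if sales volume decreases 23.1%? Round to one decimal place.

-37.8%

Total contribution margin = 219,850 × £95.58 = £21,013,263.00.
Subtracting fixed costs: EBIT = £21,013,263.00 − £8,167,300 = £12,845,963.00.
Degree of operating leverage = £21,013,263.00 / £12,845,963.00 = 1.6358.
%ΔEBIT = DOL × %ΔSales = 1.6358 × -23.1% = -37.8%.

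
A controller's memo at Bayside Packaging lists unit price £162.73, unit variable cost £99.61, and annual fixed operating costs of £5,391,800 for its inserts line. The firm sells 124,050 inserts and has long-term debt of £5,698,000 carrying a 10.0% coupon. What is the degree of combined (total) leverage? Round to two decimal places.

4.19

Total contribution margin = 124,050 × £63.12 = £7,830,036.00.
Subtracting fixed costs: EBIT = £7,830,036.00 − £5,391,800 = £2,438,236.00. Interest = £569,800.00.
DOL = £7,830,036.00 ÷ £2,438,236.00 = 3.2114; DFL = £2,438,236.00 ÷ £1,868,436.00 = 1.3050.
DCL = DOL × DFL = 3.2114 × 1.3050 = 4.1909.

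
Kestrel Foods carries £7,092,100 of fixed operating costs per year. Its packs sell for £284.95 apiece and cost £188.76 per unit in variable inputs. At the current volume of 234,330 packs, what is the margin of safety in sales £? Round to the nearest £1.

Each unit contributes £284.95 − £188.76 = £96.19. Break-even units = £7,092,100 ÷ £96.19 = 73,730.12; break-even revenue = 73,730.12 × £284.95 = £21,009,396.97.
Actual sales revenue = 234,330 × £284.95 = £66,772,333.50.
Margin of safety = £66,772,333.50 − £21,009,396.97 = £45,762,937.

£45,762,937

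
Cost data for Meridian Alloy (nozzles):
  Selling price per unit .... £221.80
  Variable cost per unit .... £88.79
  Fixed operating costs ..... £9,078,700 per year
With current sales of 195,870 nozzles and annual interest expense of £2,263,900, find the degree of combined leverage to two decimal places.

At 195,870 units, contribution = 195,870 × £133.01 = £26,052,668.70.
Operating income = contribution − fixed costs = £26,052,668.70 − £9,078,700 = £16,973,968.70. Interest = £2,263,900.00.
DOL = £26,052,668.70 ÷ £16,973,968.70 = 1.5349; DFL = £16,973,968.70 ÷ £14,710,068.70 = 1.1539.
DCL = DOL × DFL = 1.5349 × 1.1539 = 1.7711.

1.77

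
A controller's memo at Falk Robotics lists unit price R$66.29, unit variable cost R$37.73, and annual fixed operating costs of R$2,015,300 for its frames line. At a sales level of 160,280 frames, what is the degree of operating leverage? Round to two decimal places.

1.79

Contribution at this volume is 160,280 × R$28.56 = R$4,577,596.80.
Operating income = contribution − fixed costs = R$4,577,596.80 − R$2,015,300 = R$2,562,296.80.
Degree of operating leverage = R$4,577,596.80 / R$2,562,296.80 = 1.7865.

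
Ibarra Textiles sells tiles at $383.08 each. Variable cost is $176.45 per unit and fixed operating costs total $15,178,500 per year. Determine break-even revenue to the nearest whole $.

CM per unit = $383.08 − $176.45 = $206.63; CM ratio = $206.63 / $383.08 = 0.5394.
Break-even sales = FC ÷ CM ratio = $15,178,500 × $383.08 / $206.63 = $28,140,056.

$28,140,056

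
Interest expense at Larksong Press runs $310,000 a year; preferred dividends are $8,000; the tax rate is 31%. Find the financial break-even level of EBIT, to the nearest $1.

$321,594

Preferred dividends are paid after tax, so their pre-tax equivalent is $8,000 ÷ (1 − 0.31) = $11,594.20.
EPS = 0 when EBIT covers interest plus the pre-tax preferred burden: $310,000 + $11,594.20 = $321,594.20.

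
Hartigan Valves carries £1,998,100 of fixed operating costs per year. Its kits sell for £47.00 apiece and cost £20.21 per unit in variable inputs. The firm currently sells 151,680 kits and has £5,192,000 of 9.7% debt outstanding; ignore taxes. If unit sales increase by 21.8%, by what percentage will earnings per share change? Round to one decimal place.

+56.7%

Total contribution margin = 151,680 × £26.79 = £4,063,507.20.
Subtracting fixed costs: EBIT = £4,063,507.20 − £1,998,100 = £2,065,407.20.
After interest of £503,624.00, pre-tax earnings = £1,561,783.20.
DCL = total CM / (EBIT − I) = £4,063,507.20 / £1,561,783.20 = 2.6018.
EPS therefore changes by 2.6018 × (+21.8%) = +56.7%.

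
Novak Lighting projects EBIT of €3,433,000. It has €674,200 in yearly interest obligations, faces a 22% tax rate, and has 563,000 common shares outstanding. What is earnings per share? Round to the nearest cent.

€3.82

Interest = €674,200.00, so EBT = €3,433,000 − €674,200.00 = €2,758,800.00.
Net income = €2,758,800.00 × (1 − 0.22) = €2,151,864.00.
EPS = €2,151,864.00 ÷ 563,000 = €3.82.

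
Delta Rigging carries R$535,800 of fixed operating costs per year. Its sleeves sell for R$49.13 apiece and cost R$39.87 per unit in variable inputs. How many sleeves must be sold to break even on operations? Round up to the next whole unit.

Each unit contributes R$49.13 − R$39.87 = R$9.26.
Units to break even: R$535,800 ÷ R$9.26 = 57,861.77, rounded up to 57,862.

57,862 sleeves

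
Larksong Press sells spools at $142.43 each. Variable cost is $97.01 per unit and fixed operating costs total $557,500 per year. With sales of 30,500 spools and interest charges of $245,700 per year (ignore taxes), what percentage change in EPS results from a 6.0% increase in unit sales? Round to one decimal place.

At 30,500 units, contribution = 30,500 × $45.42 = $1,385,310.00.
Subtracting fixed costs: EBIT = $1,385,310.00 − $557,500 = $827,810.00.
Interest = $245,700.00, so EBIT − I = $582,110.00.
DCL = total CM / (EBIT − I) = $1,385,310.00 / $582,110.00 = 2.3798.
%ΔEPS = DCL × %ΔSales = 2.3798 × +6.0% = +14.3%.

+14.3%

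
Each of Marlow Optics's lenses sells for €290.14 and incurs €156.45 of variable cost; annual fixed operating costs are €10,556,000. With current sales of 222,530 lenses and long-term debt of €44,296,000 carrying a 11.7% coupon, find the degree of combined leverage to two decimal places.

2.12

At 222,530 units, contribution = 222,530 × €133.69 = €29,750,035.70.
Subtracting fixed costs: EBIT = €29,750,035.70 − €10,556,000 = €19,194,035.70. Interest = €5,182,632.00.
DOL = €29,750,035.70 ÷ €19,194,035.70 = 1.5500; DFL = €19,194,035.70 ÷ €14,011,403.70 = 1.3699.
DCL = DOL × DFL = 1.5500 × 1.3699 = 2.1233.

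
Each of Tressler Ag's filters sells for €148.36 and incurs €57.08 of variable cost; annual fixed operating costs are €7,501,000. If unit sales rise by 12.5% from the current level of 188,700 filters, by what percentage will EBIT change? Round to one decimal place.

At 188,700 units, contribution = 188,700 × €91.28 = €17,224,536.00.
EBIT = €17,224,536.00 − €7,501,000 = €9,723,536.00.
Degree of operating leverage = €17,224,536.00 / €9,723,536.00 = 1.7714.
So EBIT moves 1.7714 × (+12.5%) = +22.1%.

+22.1%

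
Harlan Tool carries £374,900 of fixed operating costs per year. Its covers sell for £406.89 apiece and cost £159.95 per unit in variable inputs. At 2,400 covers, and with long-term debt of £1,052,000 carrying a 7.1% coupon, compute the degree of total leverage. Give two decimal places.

4.14

At 2,400 units, contribution = 2,400 × £246.94 = £592,656.00.
Operating income = contribution − fixed costs = £592,656.00 − £374,900 = £217,756.00. Interest = £74,692.00.
DOL = £592,656.00 ÷ £217,756.00 = 2.7217; DFL = £217,756.00 ÷ £143,064.00 = 1.5221.
DCL = DOL × DFL = 2.7217 × 1.5221 = 4.1427.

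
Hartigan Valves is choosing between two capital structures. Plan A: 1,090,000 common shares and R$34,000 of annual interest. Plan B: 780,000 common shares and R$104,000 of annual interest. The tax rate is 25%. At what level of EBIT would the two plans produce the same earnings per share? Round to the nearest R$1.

Set EPS_A = EPS_B: (EBIT − R$34,000)(1 − 0.25) ÷ 1,090,000 = (EBIT − R$104,000)(1 − 0.25) ÷ 780,000.
The (1 − t) factor cancels: (EBIT − 34,000) × 780,000 = (EBIT − 104,000) × 1,090,000.
EBIT × (1,090,000 − 780,000) = 104,000 × 1,090,000 − 34,000 × 780,000 = 86,840,000,000, so EBIT = 86,840,000,000 ÷ 310,000 = 280,129.03.

R$280,129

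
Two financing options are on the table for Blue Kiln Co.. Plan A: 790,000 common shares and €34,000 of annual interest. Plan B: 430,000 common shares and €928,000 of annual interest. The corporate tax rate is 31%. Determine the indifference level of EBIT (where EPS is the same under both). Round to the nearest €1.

€1,995,833

Set EPS_A = EPS_B: (EBIT − €34,000)(1 − 0.31) ÷ 790,000 = (EBIT − €928,000)(1 − 0.31) ÷ 430,000.
Cancelling (1 − t) and cross-multiplying: 430,000·(EBIT − 34,000) = 790,000·(EBIT − 928,000).
Solving, EBIT = (928,000·790,000 − 34,000·430,000) / (790,000 − 430,000) = 718,500,000,000 / 360,000 = 1,995,833.33.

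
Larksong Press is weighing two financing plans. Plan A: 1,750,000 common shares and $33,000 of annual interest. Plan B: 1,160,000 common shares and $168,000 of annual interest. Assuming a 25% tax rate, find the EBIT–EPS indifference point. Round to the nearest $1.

At indifference, (EBIT − 33,000)(1 − t)/1,750,000 = (EBIT − 168,000)(1 − t)/1,160,000.
The (1 − t) factor cancels: (EBIT − 33,000) × 1,160,000 = (EBIT − 168,000) × 1,750,000.
Solving, EBIT = (168,000·1,750,000 − 33,000·1,160,000) / (1,750,000 − 1,160,000) = 255,720,000,000 / 590,000 = 433,423.73.

$433,424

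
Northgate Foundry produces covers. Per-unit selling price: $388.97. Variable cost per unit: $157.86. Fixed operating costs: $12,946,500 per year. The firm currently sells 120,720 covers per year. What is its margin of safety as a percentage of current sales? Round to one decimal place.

Contribution margin per unit = $388.97 − $157.86 = $231.11. Break-even units = $12,946,500 ÷ $231.11 = 56,018.78; break-even revenue = 56,018.78 × $388.97 = $21,789,624.44.
Current sales = 120,720 × $388.97 = $46,956,458.40.
Margin of safety = ($46,956,458.40 − $21,789,624.44) ÷ $46,956,458.40 = 53.6%.

53.6%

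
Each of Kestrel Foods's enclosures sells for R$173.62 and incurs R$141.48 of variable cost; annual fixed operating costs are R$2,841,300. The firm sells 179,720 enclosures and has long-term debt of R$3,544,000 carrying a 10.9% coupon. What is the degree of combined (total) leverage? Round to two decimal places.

2.27

Total contribution margin = 179,720 × R$32.14 = R$5,776,200.80.
Subtracting fixed costs: EBIT = R$5,776,200.80 − R$2,841,300 = R$2,934,900.80. Interest = R$386,296.00, so EBIT − I = R$2,548,604.80.
Degree of total leverage = total CM / (EBIT − interest) = R$5,776,200.80 / R$2,548,604.80 = 2.2664.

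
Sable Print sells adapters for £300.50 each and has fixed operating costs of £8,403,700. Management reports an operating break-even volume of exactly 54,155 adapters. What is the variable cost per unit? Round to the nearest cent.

£145.32

Contribution per unit must be FC / Q = £8,403,700 / 54,155 = £155.1787.
Variable cost per unit = £300.50 − £155.1787 = £145.32.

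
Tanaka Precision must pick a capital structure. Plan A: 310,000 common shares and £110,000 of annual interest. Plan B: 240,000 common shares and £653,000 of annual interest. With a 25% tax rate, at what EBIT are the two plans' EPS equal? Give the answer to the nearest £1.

£2,514,714

Set EPS_A = EPS_B: (EBIT − £110,000)(1 − 0.25) ÷ 310,000 = (EBIT − £653,000)(1 − 0.25) ÷ 240,000.
The (1 − t) factor cancels: (EBIT − 110,000) × 240,000 = (EBIT − 653,000) × 310,000.
EBIT × (310,000 − 240,000) = 653,000 × 310,000 − 110,000 × 240,000 = 176,030,000,000, so EBIT = 176,030,000,000 ÷ 70,000 = 2,514,714.29.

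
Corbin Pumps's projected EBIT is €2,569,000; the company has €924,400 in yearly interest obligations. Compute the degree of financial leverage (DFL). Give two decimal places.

1.56

Interest = €924,400.00.
DFL = EBIT ÷ (EBIT − I) = €2,569,000 ÷ (€2,569,000 − €924,400.00) = €2,569,000 ÷ €1,644,600.00 = 1.5621.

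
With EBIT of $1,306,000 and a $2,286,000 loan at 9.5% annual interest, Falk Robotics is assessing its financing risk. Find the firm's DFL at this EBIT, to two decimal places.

1.20

Interest = $217,170.00.
Degree of financial leverage = EBIT / (EBIT − interest) = $1,306,000 / $1,088,830.00 = 1.1995.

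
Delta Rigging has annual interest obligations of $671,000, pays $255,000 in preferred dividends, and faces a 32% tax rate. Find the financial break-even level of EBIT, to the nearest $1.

Grossing the preferred dividend up to pre-tax terms: $255,000 / (1 − 0.32) = $375,000.00.
EPS = 0 when EBIT covers interest plus the pre-tax preferred burden: $671,000 + $375,000.00 = $1,046,000.00.

$1,046,000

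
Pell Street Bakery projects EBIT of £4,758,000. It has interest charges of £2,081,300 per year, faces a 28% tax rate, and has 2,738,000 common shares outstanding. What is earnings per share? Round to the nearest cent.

£0.70

Interest = £2,081,300.00, so EBT = £4,758,000 − £2,081,300.00 = £2,676,700.00.
Net income = £2,676,700.00 × (1 − 0.28) = £1,927,224.00.
Per share: £1,927,224.00 / 2,738,000 shares = £0.70.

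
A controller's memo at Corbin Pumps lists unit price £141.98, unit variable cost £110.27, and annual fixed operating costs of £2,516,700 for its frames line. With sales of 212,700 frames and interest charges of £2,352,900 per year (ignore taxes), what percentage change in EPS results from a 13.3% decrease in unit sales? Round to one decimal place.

-47.8%

Total contribution margin = 212,700 × £31.71 = £6,744,717.00.
EBIT = £6,744,717.00 − £2,516,700 = £4,228,017.00.
After interest of £2,352,900.00, pre-tax earnings = £1,875,117.00.
DCL = total CM / (EBIT − I) = £6,744,717.00 / £1,875,117.00 = 3.5970.
EPS therefore changes by 3.5970 × (-13.3%) = -47.8%.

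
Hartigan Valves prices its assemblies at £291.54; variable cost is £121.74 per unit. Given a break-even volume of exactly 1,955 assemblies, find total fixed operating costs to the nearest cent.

Each unit contributes £291.54 − £121.74 = £169.80.
Since BE = FC / CM, FC = 1,955 × £169.80 = £331,959.00.

£331,959.00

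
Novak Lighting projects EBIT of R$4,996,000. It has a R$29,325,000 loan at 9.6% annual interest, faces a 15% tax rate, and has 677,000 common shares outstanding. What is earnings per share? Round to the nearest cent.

Pre-tax income = R$4,996,000 − R$2,815,200.00 = R$2,180,800.00.
Net income = R$2,180,800.00 × (1 − 0.15) = R$1,853,680.00.
EPS = R$1,853,680.00 ÷ 677,000 = R$2.74.

R$2.74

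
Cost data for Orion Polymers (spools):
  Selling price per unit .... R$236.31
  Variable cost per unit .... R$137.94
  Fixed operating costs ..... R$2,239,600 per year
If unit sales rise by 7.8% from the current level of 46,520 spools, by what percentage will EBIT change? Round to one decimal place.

Contribution at this volume is 46,520 × R$98.37 = R$4,576,172.40.
Subtracting fixed costs: EBIT = R$4,576,172.40 − R$2,239,600 = R$2,336,572.40.
Degree of operating leverage = R$4,576,172.40 / R$2,336,572.40 = 1.9585.
Operating income changes by 1.9585 × +7.8% = +15.3%.

+15.3%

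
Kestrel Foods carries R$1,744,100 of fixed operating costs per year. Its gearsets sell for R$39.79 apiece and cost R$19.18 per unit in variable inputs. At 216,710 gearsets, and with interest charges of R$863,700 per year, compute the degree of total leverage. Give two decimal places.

Contribution at this volume is 216,710 × R$20.61 = R$4,466,393.10.
Subtracting fixed costs: EBIT = R$4,466,393.10 − R$1,744,100 = R$2,722,293.10. Interest = R$863,700.00, so EBIT − I = R$1,858,593.10.
DCL = contribution ÷ (EBIT − I) = R$4,466,393.10 ÷ R$1,858,593.10 = 2.4031.

2.40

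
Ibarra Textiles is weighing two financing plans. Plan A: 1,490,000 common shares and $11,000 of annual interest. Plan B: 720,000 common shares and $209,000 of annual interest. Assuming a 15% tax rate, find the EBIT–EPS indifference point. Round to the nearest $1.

At indifference, (EBIT − 11,000)(1 − t)/1,490,000 = (EBIT − 209,000)(1 − t)/720,000.
Cancelling (1 − t) and cross-multiplying: 720,000·(EBIT − 11,000) = 1,490,000·(EBIT − 209,000).
Solving, EBIT = (209,000·1,490,000 − 11,000·720,000) / (1,490,000 − 720,000) = 303,490,000,000 / 770,000 = 394,142.86.

$394,143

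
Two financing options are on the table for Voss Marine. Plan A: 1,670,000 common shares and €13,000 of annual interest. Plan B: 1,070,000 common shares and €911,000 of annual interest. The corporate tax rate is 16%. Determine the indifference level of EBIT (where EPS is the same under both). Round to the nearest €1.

€2,512,433

At indifference, (EBIT − 13,000)(1 − t)/1,670,000 = (EBIT − 911,000)(1 − t)/1,070,000.
The (1 − t) factor cancels: (EBIT − 13,000) × 1,070,000 = (EBIT − 911,000) × 1,670,000.
Solving, EBIT = (911,000·1,670,000 − 13,000·1,070,000) / (1,670,000 − 1,070,000) = 1,507,460,000,000 / 600,000 = 2,512,433.33.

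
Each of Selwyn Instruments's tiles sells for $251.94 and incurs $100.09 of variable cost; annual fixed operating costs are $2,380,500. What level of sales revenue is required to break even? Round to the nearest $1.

Contribution margin per unit = $251.94 − $100.09 = $151.85, a CM ratio of $151.85 ÷ $251.94 = 0.6027.
Break-even revenue = fixed costs × price ÷ CM = $2,380,500 × $251.94 ÷ $151.85 = $3,949,576.

$3,949,576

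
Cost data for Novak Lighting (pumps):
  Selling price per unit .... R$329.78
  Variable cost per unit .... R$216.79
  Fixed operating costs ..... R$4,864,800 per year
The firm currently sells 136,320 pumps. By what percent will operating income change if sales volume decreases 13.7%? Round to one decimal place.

-20.0%

At 136,320 units, contribution = 136,320 × R$112.99 = R$15,402,796.80.
EBIT = R$15,402,796.80 − R$4,864,800 = R$10,537,996.80.
DOL = contribution ÷ EBIT = R$15,402,796.80 ÷ R$10,537,996.80 = 1.4616.
%ΔEBIT = DOL × %ΔSales = 1.4616 × -13.7% = -20.0%.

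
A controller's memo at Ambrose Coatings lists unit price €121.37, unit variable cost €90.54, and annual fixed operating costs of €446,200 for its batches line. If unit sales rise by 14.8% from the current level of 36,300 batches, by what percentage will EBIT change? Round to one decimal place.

+24.6%

Contribution at this volume is 36,300 × €30.83 = €1,119,129.00.
EBIT = €1,119,129.00 − €446,200 = €672,929.00.
Degree of operating leverage = €1,119,129.00 / €672,929.00 = 1.6631.
%ΔEBIT = DOL × %ΔSales = 1.6631 × +14.8% = +24.6%.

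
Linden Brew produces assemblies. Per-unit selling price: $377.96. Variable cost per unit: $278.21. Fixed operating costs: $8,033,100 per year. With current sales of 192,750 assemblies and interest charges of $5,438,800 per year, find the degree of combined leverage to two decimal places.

3.34

Total contribution margin = 192,750 × $99.75 = $19,226,812.50.
Operating income = contribution − fixed costs = $19,226,812.50 − $8,033,100 = $11,193,712.50. Interest = $5,438,800.00.
DOL = $19,226,812.50 ÷ $11,193,712.50 = 1.7176; DFL = $11,193,712.50 ÷ $5,754,912.50 = 1.9451.
Combined leverage = 1.7176 × 1.9451 = 3.3409.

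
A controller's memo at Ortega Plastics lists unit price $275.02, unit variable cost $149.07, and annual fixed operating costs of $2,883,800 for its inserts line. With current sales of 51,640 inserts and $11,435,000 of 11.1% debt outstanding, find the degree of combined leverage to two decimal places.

Contribution at this volume is 51,640 × $125.95 = $6,504,058.00.
Operating income = contribution − fixed costs = $6,504,058.00 − $2,883,800 = $3,620,258.00. Interest = $1,269,285.00.
DOL = $6,504,058.00 ÷ $3,620,258.00 = 1.7966; DFL = $3,620,258.00 ÷ $2,350,973.00 = 1.5399.
DCL = DOL × DFL = 1.7966 × 1.5399 = 2.7666.

2.77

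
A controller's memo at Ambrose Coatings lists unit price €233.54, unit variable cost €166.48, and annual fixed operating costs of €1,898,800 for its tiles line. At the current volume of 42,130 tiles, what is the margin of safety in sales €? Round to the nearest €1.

€3,226,369

Contribution margin per unit = €233.54 − €166.48 = €67.06. Break-even units = €1,898,800 ÷ €67.06 = 28,314.94; break-even revenue = 28,314.94 × €233.54 = €6,612,671.52.
Current sales = 42,130 × €233.54 = €9,839,040.20.
Margin of safety = €9,839,040.20 − €6,612,671.52 = €3,226,369.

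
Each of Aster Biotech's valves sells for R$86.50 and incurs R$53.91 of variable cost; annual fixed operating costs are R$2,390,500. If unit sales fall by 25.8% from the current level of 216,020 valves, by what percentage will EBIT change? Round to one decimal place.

-39.1%

At 216,020 units, contribution = 216,020 × R$32.59 = R$7,040,091.80.
Subtracting fixed costs: EBIT = R$7,040,091.80 − R$2,390,500 = R$4,649,591.80.
DOL = contribution ÷ EBIT = R$7,040,091.80 ÷ R$4,649,591.80 = 1.5141.
So EBIT moves 1.5141 × (-25.8%) = -39.1%.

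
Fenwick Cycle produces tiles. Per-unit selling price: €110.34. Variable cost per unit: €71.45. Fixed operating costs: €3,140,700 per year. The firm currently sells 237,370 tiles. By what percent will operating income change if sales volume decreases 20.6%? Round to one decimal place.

At 237,370 units, contribution = 237,370 × €38.89 = €9,231,319.30.
Operating income = contribution − fixed costs = €9,231,319.30 − €3,140,700 = €6,090,619.30.
Degree of operating leverage = €9,231,319.30 / €6,090,619.30 = 1.5157.
%ΔEBIT = DOL × %ΔSales = 1.5157 × -20.6% = -31.2%.

-31.2%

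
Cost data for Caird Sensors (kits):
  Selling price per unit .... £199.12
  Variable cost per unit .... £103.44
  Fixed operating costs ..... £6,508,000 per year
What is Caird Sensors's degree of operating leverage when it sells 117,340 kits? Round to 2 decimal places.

2.38

At 117,340 units, contribution = 117,340 × £95.68 = £11,227,091.20.
EBIT = £11,227,091.20 − £6,508,000 = £4,719,091.20.
Degree of operating leverage = £11,227,091.20 / £4,719,091.20 = 2.3791.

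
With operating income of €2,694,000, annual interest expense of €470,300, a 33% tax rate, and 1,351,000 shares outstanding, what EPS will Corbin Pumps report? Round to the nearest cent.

€1.10

Pre-tax income = €2,694,000 − €470,300.00 = €2,223,700.00.
After tax at 33%: net income = €2,223,700.00 × 0.67 = €1,489,879.00.
Per share: €1,489,879.00 / 1,351,000 shares = €1.10.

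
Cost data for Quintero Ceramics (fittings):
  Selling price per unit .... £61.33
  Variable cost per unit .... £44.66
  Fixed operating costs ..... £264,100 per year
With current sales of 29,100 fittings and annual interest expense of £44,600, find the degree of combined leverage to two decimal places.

Contribution at this volume is 29,100 × £16.67 = £485,097.00.
Operating income = contribution − fixed costs = £485,097.00 − £264,100 = £220,997.00. Interest = £44,600.00, so EBIT − I = £176,397.00.
DCL = contribution ÷ (EBIT − I) = £485,097.00 ÷ £176,397.00 = 2.7500.

2.75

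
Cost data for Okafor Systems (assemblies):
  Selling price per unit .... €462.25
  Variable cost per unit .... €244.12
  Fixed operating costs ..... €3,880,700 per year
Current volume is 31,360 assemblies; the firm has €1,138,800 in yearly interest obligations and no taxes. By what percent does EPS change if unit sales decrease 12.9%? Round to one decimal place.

-48.5%

Total contribution margin = 31,360 × €218.13 = €6,840,556.80.
EBIT = €6,840,556.80 − €3,880,700 = €2,959,856.80.
After interest of €1,138,800.00, pre-tax earnings = €1,821,056.80.
Degree of combined leverage = contribution ÷ (EBIT − I) = €6,840,556.80 ÷ €1,821,056.80 = 3.7564.
%ΔEPS = DCL × %ΔSales = 3.7564 × -12.9% = -48.5%.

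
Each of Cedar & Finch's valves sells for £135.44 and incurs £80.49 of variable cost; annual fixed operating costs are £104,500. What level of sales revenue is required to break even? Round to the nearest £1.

£257,570

CM per unit = £135.44 − £80.49 = £54.95; CM ratio = £54.95 / £135.44 = 0.4057.
Break-even sales = FC ÷ CM ratio = £104,500 × £135.44 / £54.95 = £257,570.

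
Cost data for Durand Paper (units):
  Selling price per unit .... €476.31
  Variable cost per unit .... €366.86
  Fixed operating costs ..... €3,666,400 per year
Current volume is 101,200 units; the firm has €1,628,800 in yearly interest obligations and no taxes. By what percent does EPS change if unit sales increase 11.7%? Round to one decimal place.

Total contribution margin = 101,200 × €109.45 = €11,076,340.00.
Operating income = contribution − fixed costs = €11,076,340.00 − €3,666,400 = €7,409,940.00.
Interest = €1,628,800.00, so EBIT − I = €5,781,140.00.
Degree of combined leverage = contribution ÷ (EBIT − I) = €11,076,340.00 ÷ €5,781,140.00 = 1.9159.
%ΔEPS = DCL × %ΔSales = 1.9159 × +11.7% = +22.4%.

+22.4%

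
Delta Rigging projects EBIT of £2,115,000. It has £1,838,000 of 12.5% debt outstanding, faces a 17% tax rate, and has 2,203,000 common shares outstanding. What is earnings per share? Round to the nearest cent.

Pre-tax income = £2,115,000 − £229,750.00 = £1,885,250.00.
After tax at 17%: net income = £1,885,250.00 × 0.83 = £1,564,757.50.
EPS = £1,564,757.50 ÷ 2,203,000 = £0.71.

£0.71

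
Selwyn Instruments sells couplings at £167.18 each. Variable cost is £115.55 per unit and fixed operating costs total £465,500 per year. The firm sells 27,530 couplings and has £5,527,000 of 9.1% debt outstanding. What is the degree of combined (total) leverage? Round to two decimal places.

Contribution at this volume is 27,530 × £51.63 = £1,421,373.90.
Subtracting fixed costs: EBIT = £1,421,373.90 − £465,500 = £955,873.90. Interest = £502,957.00, so EBIT − I = £452,916.90.
DCL = contribution ÷ (EBIT − I) = £1,421,373.90 ÷ £452,916.90 = 3.1383.

3.14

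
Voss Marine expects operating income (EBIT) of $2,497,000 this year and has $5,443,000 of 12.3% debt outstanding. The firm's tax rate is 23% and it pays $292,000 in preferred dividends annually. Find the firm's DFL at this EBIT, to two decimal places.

Annual interest charges come to $669,489.00.
Preferred dividends grossed up pre-tax: $292,000 / (1 − 0.23) = $379,220.78.
DFL = EBIT ÷ [EBIT − I − D_p/(1−t)] = $2,497,000 ÷ [$2,497,000 − $669,489.00 − $379,220.78] = $2,497,000 ÷ $1,448,290.22 = 1.7241.

1.72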